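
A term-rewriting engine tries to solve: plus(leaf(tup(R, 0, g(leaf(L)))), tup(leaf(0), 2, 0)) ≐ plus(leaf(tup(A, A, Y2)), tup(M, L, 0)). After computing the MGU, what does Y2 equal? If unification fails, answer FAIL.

Decompose plus/2: leaf(tup(R, 0, g(leaf(L)))) ≐ leaf(tup(A, A, Y2)),  tup(leaf(0), 2, 0) ≐ tup(M, L, 0).
Decompose leaf/1: tup(R, 0, g(leaf(L))) ≐ tup(A, A, Y2).
Decompose tup/3: R ≐ A,  0 ≐ A,  g(leaf(L)) ≐ Y2.
Bind R := A; no other remaining equation mentions R.
Bind A := 0; no other remaining equation mentions A. Substituting into the earlier binding gives R := 0.
Bind Y2 := g(leaf(L)); no other remaining equation mentions Y2.
Decompose tup/3: leaf(0) ≐ M,  2 ≐ L,  0 ≐ 0.
Bind M := leaf(0); no other remaining equation mentions M.
Bind L := 2; no other remaining equation mentions L. Substituting into the earlier binding gives Y2 := g(leaf(2)).
Delete trivial equation 0 ≐ 0.
MGU = { R -> 0, A -> 0, Y2 -> g(leaf(2)), M -> leaf(0), L -> 2 }, so Y2 -> g(leaf(2)).

g(leaf(2))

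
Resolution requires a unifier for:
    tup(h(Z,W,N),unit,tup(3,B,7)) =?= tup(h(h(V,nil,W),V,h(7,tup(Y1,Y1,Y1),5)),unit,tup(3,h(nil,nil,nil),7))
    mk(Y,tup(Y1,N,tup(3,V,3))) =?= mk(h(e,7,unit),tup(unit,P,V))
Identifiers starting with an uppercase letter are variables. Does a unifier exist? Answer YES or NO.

Decompose tup/3: h(Z,W,N) =?= h(h(V,nil,W),V,h(7,tup(Y1,Y1,Y1),5)),  unit =?= unit,  tup(3,B,7) =?= tup(3,h(nil,nil,nil),7).
Decompose h/3: Z =?= h(V,nil,W),  W =?= V,  N =?= h(7,tup(Y1,Y1,Y1),5).
Bind Z := h(V,nil,W); no other remaining equation mentions Z.
Bind W := V; no other remaining equation mentions W. Substituting into the earlier binding gives Z := h(V,nil,V).
Bind N := h(7,tup(Y1,Y1,Y1),5); substituting into the one remaining equation that mentions N gives: mk(Y,tup(Y1,h(7,tup(Y1,Y1,Y1),5),tup(3,V,3))) =?= mk(h(e,7,unit),tup(unit,P,V)).
Delete trivial equation unit =?= unit.
Decompose tup/3: 3 =?= 3,  B =?= h(nil,nil,nil),  7 =?= 7.
Delete trivial equation 3 =?= 3.
Bind B := h(nil,nil,nil); no other remaining equation mentions B.
Delete trivial equation 7 =?= 7.
Decompose mk/2: Y =?= h(e,7,unit),  tup(Y1,h(7,tup(Y1,Y1,Y1),5),tup(3,V,3)) =?= tup(unit,P,V).
Bind Y := h(e,7,unit); no other remaining equation mentions Y.
Decompose tup/3: Y1 =?= unit,  h(7,tup(Y1,Y1,Y1),5) =?= P,  tup(3,V,3) =?= V.
Bind Y1 := unit; substituting into the one remaining equation that mentions Y1 gives: h(7,tup(unit,unit,unit),5) =?= P. Substituting into the earlier binding gives N := h(7,tup(unit,unit,unit),5).
Bind P := h(7,tup(unit,unit,unit),5); no other remaining equation mentions P.
Occurs check fails: V occurs in tup(3,V,3); the equation V =?= tup(3,V,3) has no finite solution.

NO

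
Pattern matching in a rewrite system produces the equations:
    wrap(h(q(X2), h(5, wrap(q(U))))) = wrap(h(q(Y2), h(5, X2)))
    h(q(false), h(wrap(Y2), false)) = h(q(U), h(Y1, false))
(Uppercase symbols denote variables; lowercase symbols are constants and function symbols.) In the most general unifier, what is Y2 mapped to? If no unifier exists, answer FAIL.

Decompose wrap/1: h(q(X2), h(5, wrap(q(U)))) = h(q(Y2), h(5, X2)).
Decompose h/2: q(X2) = q(Y2),  h(5, wrap(q(U))) = h(5, X2).
Decompose q/1: X2 = Y2.
Bind X2 := Y2; substituting into the one remaining equation that mentions X2 gives: h(5, wrap(q(U))) = h(5, Y2).
Decompose h/2: 5 = 5,  wrap(q(U)) = Y2.
Delete trivial equation 5 = 5.
Bind Y2 := wrap(q(U)); substituting into the remaining equation gives: h(q(false), h(wrap(wrap(q(U))), false)) = h(q(U), h(Y1, false)). Substituting into the earlier binding gives X2 := wrap(q(U)).
Decompose h/2: q(false) = q(U),  h(wrap(wrap(q(U))), false) = h(Y1, false).
Decompose q/1: false = U.
Bind U := false; substituting into the remaining equation gives: h(wrap(wrap(q(false))), false) = h(Y1, false). Substituting into the earlier bindings gives X2 := wrap(q(false)), Y2 := wrap(q(false)).
Decompose h/2: wrap(wrap(q(false))) = Y1,  false = false.
Bind Y1 := wrap(wrap(q(false))); no other remaining equation mentions Y1.
Delete trivial equation false = false.
MGU = { X2 ↦ wrap(q(false)), Y2 ↦ wrap(q(false)), U ↦ false, Y1 ↦ wrap(wrap(q(false))) }, so Y2 ↦ wrap(q(false)).

wrap(q(false))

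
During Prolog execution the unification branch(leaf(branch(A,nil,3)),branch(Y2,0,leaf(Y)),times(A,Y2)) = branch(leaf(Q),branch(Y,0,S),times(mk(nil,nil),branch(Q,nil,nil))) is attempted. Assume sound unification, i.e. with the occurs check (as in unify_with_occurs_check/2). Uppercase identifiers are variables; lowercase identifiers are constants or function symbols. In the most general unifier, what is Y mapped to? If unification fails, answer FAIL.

branch(branch(mk(nil,nil),nil,3),nil,nil)

Decompose branch/3: leaf(branch(A,nil,3)) = leaf(Q),  branch(Y2,0,leaf(Y)) = branch(Y,0,S),  times(A,Y2) = times(mk(nil,nil),branch(Q,nil,nil)).
Decompose leaf/1: branch(A,nil,3) = Q.
Bind Q := branch(A,nil,3); substituting into the one remaining equation that mentions Q gives: times(A,Y2) = times(mk(nil,nil),branch(branch(A,nil,3),nil,nil)).
Decompose branch/3: Y2 = Y,  0 = 0,  leaf(Y) = S.
Bind Y2 := Y; substituting into the one remaining equation that mentions Y2 gives: times(A,Y) = times(mk(nil,nil),branch(branch(A,nil,3),nil,nil)).
Delete trivial equation 0 = 0.
Bind S := leaf(Y); no other remaining equation mentions S.
Decompose times/2: A = mk(nil,nil),  Y = branch(branch(A,nil,3),nil,nil).
Bind A := mk(nil,nil); substituting into the remaining equation gives: Y = branch(branch(mk(nil,nil),nil,3),nil,nil). Substituting into the earlier binding gives Q := branch(mk(nil,nil),nil,3).
Bind Y := branch(branch(mk(nil,nil),nil,3),nil,nil). Substituting into the earlier bindings gives Y2 := branch(branch(mk(nil,nil),nil,3),nil,nil), S := leaf(branch(branch(mk(nil,nil),nil,3),nil,nil)).
MGU = { Q ↦ branch(mk(nil,nil),nil,3), Y2 ↦ branch(branch(mk(nil,nil),nil,3),nil,nil), S ↦ leaf(branch(branch(mk(nil,nil),nil,3),nil,nil)), A ↦ mk(nil,nil), Y ↦ branch(branch(mk(nil,nil),nil,3),nil,nil) }, so Y ↦ branch(branch(mk(nil,nil),nil,3),nil,nil).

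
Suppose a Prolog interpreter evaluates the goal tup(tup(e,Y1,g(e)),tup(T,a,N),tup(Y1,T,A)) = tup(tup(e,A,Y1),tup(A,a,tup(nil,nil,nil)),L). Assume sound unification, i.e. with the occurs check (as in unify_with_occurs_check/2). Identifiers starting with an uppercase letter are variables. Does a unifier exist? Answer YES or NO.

Decompose tup/3: tup(e,Y1,g(e)) = tup(e,A,Y1),  tup(T,a,N) = tup(A,a,tup(nil,nil,nil)),  tup(Y1,T,A) = L.
Decompose tup/3: e = e,  Y1 = A,  g(e) = Y1.
Delete trivial equation e = e.
Bind Y1 := A; substituting into the 2 remaining equations that mention Y1 gives: g(e) = A,  tup(A,T,A) = L.
Bind A := g(e); substituting into the remaining equations gives: tup(T,a,N) = tup(g(e),a,tup(nil,nil,nil)),  tup(g(e),T,g(e)) = L. Substituting into the earlier binding gives Y1 := g(e).
Decompose tup/3: T = g(e),  a = a,  N = tup(nil,nil,nil).
Bind T := g(e); substituting into the one remaining equation that mentions T gives: tup(g(e),g(e),g(e)) = L.
Delete trivial equation a = a.
Bind N := tup(nil,nil,nil); no other remaining equation mentions N.
Bind L := tup(g(e),g(e),g(e)).
No equations remain and no clash or occurs-check failure arose, so a unifier exists.

YES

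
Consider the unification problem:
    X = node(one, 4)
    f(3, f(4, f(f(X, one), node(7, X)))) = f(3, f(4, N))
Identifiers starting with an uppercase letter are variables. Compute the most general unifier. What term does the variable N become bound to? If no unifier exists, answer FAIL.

f(f(node(one, 4), one), node(7, node(one, 4)))

Bind X := node(one, 4); substituting into the remaining equation gives: f(3, f(4, f(f(node(one, 4), one), node(7, node(one, 4))))) = f(3, f(4, N)).
Decompose f/2: 3 = 3,  f(4, f(f(node(one, 4), one), node(7, node(one, 4)))) = f(4, N).
Delete trivial equation 3 = 3.
Decompose f/2: 4 = 4,  f(f(node(one, 4), one), node(7, node(one, 4))) = N.
Delete trivial equation 4 = 4.
Bind N := f(f(node(one, 4), one), node(7, node(one, 4))).
MGU = { X := node(one, 4), N := f(f(node(one, 4), one), node(7, node(one, 4))) }, so N := f(f(node(one, 4), one), node(7, node(one, 4))).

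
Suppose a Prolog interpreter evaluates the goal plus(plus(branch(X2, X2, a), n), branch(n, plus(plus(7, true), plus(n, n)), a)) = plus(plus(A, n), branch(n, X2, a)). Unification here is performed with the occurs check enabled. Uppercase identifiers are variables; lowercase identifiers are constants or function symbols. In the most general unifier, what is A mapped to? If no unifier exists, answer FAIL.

branch(plus(plus(7, true), plus(n, n)), plus(plus(7, true), plus(n, n)), a)

Decompose plus/2: plus(branch(X2, X2, a), n) = plus(A, n),  branch(n, plus(plus(7, true), plus(n, n)), a) = branch(n, X2, a).
Decompose plus/2: branch(X2, X2, a) = A,  n = n.
Bind A := branch(X2, X2, a); no other remaining equation mentions A.
Delete trivial equation n = n.
Decompose branch/3: n = n,  plus(plus(7, true), plus(n, n)) = X2,  a = a.
Delete trivial equation n = n.
Bind X2 := plus(plus(7, true), plus(n, n)); no other remaining equation mentions X2. Substituting into the earlier binding gives A := branch(plus(plus(7, true), plus(n, n)), plus(plus(7, true), plus(n, n)), a).
Delete trivial equation a = a.
MGU = { A -> branch(plus(plus(7, true), plus(n, n)), plus(plus(7, true), plus(n, n)), a), X2 -> plus(plus(7, true), plus(n, n)) }, so A -> branch(plus(plus(7, true), plus(n, n)), plus(plus(7, true), plus(n, n)), a).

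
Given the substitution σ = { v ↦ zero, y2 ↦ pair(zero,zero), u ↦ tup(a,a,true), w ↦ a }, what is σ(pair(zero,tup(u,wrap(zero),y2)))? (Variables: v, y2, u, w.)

pair(zero,tup(tup(a,a,true),wrap(zero),pair(zero,zero)))

Replace each occurrence of y2 with pair(zero,zero).
Replace each occurrence of u with tup(a,a,true).
Result: pair(zero,tup(tup(a,a,true),wrap(zero),pair(zero,zero))).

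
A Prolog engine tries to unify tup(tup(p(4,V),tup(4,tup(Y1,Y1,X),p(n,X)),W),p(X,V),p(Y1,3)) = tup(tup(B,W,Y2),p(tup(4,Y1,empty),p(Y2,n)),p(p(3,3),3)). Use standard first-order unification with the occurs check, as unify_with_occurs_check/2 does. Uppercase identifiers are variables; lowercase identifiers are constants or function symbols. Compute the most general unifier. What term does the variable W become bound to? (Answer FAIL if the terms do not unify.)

tup(4,tup(p(3,3),p(3,3),tup(4,p(3,3),empty)),p(n,tup(4,p(3,3),empty)))

Decompose tup/3: tup(p(4,V),tup(4,tup(Y1,Y1,X),p(n,X)),W) = tup(B,W,Y2),  p(X,V) = p(tup(4,Y1,empty),p(Y2,n)),  p(Y1,3) = p(p(3,3),3).
Decompose tup/3: p(4,V) = B,  tup(4,tup(Y1,Y1,X),p(n,X)) = W,  W = Y2.
Bind B := p(4,V); no other remaining equation mentions B.
Bind W := tup(4,tup(Y1,Y1,X),p(n,X)); substituting into the one remaining equation that mentions W gives: tup(4,tup(Y1,Y1,X),p(n,X)) = Y2.
Bind Y2 := tup(4,tup(Y1,Y1,X),p(n,X)); substituting into the one remaining equation that mentions Y2 gives: p(X,V) = p(tup(4,Y1,empty),p(tup(4,tup(Y1,Y1,X),p(n,X)),n)).
Decompose p/2: X = tup(4,Y1,empty),  V = p(tup(4,tup(Y1,Y1,X),p(n,X)),n).
Bind X := tup(4,Y1,empty); substituting into the one remaining equation that mentions X gives: V = p(tup(4,tup(Y1,Y1,tup(4,Y1,empty)),p(n,tup(4,Y1,empty))),n). Substituting into the earlier bindings gives W := tup(4,tup(Y1,Y1,tup(4,Y1,empty)),p(n,tup(4,Y1,empty))), Y2 := tup(4,tup(Y1,Y1,tup(4,Y1,empty)),p(n,tup(4,Y1,empty))).
Bind V := p(tup(4,tup(Y1,Y1,tup(4,Y1,empty)),p(n,tup(4,Y1,empty))),n); no other remaining equation mentions V. Substituting into the earlier binding gives B := p(4,p(tup(4,tup(Y1,Y1,tup(4,Y1,empty)),p(n,tup(4,Y1,empty))),n)).
Decompose p/2: Y1 = p(3,3),  3 = 3.
Bind Y1 := p(3,3); no other remaining equation mentions Y1. Substituting into the earlier bindings gives B := p(4,p(tup(4,tup(p(3,3),p(3,3),tup(4,p(3,3),empty)),p(n,tup(4,p(3,3),empty))),n)), W := tup(4,tup(p(3,3),p(3,3),tup(4,p(3,3),empty)),p(n,tup(4,p(3,3),empty))), Y2 := tup(4,tup(p(3,3),p(3,3),tup(4,p(3,3),empty)),p(n,tup(4,p(3,3),empty))), X := tup(4,p(3,3),empty), V := p(tup(4,tup(p(3,3),p(3,3),tup(4,p(3,3),empty)),p(n,tup(4,p(3,3),empty))),n).
Delete trivial equation 3 = 3.
MGU = { B -> p(4,p(tup(4,tup(p(3,3),p(3,3),tup(4,p(3,3),empty)),p(n,tup(4,p(3,3),empty))),n)), W -> tup(4,tup(p(3,3),p(3,3),tup(4,p(3,3),empty)),p(n,tup(4,p(3,3),empty))), Y2 -> tup(4,tup(p(3,3),p(3,3),tup(4,p(3,3),empty)),p(n,tup(4,p(3,3),empty))), X -> tup(4,p(3,3),empty), V -> p(tup(4,tup(p(3,3),p(3,3),tup(4,p(3,3),empty)),p(n,tup(4,p(3,3),empty))),n), Y1 -> p(3,3) }, so W -> tup(4,tup(p(3,3),p(3,3),tup(4,p(3,3),empty)),p(n,tup(4,p(3,3),empty))).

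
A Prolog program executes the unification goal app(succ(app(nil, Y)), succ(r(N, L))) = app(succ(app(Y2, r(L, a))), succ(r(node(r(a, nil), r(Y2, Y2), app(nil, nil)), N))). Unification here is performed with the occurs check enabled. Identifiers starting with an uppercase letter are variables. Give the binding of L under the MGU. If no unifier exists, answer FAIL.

node(r(a, nil), r(nil, nil), app(nil, nil))

Decompose app/2: succ(app(nil, Y)) = succ(app(Y2, r(L, a))),  succ(r(N, L)) = succ(r(node(r(a, nil), r(Y2, Y2), app(nil, nil)), N)).
Decompose succ/1: app(nil, Y) = app(Y2, r(L, a)).
Decompose app/2: nil = Y2,  Y = r(L, a).
Bind Y2 := nil; substituting into the one remaining equation that mentions Y2 gives: succ(r(N, L)) = succ(r(node(r(a, nil), r(nil, nil), app(nil, nil)), N)).
Bind Y := r(L, a); no other remaining equation mentions Y.
Decompose succ/1: r(N, L) = r(node(r(a, nil), r(nil, nil), app(nil, nil)), N).
Decompose r/2: N = node(r(a, nil), r(nil, nil), app(nil, nil)),  L = N.
Bind N := node(r(a, nil), r(nil, nil), app(nil, nil)); substituting into the remaining equation gives: L = node(r(a, nil), r(nil, nil), app(nil, nil)).
Bind L := node(r(a, nil), r(nil, nil), app(nil, nil)). Substituting into the earlier binding gives Y := r(node(r(a, nil), r(nil, nil), app(nil, nil)), a).
MGU = { Y2 ↦ nil, Y ↦ r(node(r(a, nil), r(nil, nil), app(nil, nil)), a), N ↦ node(r(a, nil), r(nil, nil), app(nil, nil)), L ↦ node(r(a, nil), r(nil, nil), app(nil, nil)) }, so L ↦ node(r(a, nil), r(nil, nil), app(nil, nil)).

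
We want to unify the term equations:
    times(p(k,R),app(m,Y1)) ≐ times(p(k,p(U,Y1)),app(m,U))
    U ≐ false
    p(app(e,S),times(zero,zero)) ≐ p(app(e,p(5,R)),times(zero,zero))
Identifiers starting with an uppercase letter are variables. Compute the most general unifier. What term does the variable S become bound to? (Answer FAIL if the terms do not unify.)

Decompose times/2: p(k,R) ≐ p(k,p(U,Y1)),  app(m,Y1) ≐ app(m,U).
Decompose p/2: k ≐ k,  R ≐ p(U,Y1).
Delete trivial equation k ≐ k.
Bind R := p(U,Y1); substituting into the one remaining equation that mentions R gives: p(app(e,S),times(zero,zero)) ≐ p(app(e,p(5,p(U,Y1))),times(zero,zero)).
Decompose app/2: m ≐ m,  Y1 ≐ U.
Delete trivial equation m ≐ m.
Bind Y1 := U; substituting into the one remaining equation that mentions Y1 gives: p(app(e,S),times(zero,zero)) ≐ p(app(e,p(5,p(U,U))),times(zero,zero)). Substituting into the earlier binding gives R := p(U,U).
Bind U := false; substituting into the remaining equation gives: p(app(e,S),times(zero,zero)) ≐ p(app(e,p(5,p(false,false))),times(zero,zero)). Substituting into the earlier bindings gives R := p(false,false), Y1 := false.
Decompose p/2: app(e,S) ≐ app(e,p(5,p(false,false))),  times(zero,zero) ≐ times(zero,zero).
Decompose app/2: e ≐ e,  S ≐ p(5,p(false,false)).
Delete trivial equation e ≐ e.
Bind S := p(5,p(false,false)); no other remaining equation mentions S.
Delete trivial equation times(zero,zero) ≐ times(zero,zero).
MGU = { R ↦ p(false,false), Y1 ↦ false, U ↦ false, S ↦ p(5,p(false,false)) }, so S ↦ p(5,p(false,false)).

p(5,p(false,false))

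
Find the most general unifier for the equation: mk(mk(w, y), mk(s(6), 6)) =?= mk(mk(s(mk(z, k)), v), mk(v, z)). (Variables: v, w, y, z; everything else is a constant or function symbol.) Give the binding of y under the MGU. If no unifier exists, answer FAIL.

Decompose mk/2: mk(w, y) =?= mk(s(mk(z, k)), v),  mk(s(6), 6) =?= mk(v, z).
Decompose mk/2: w =?= s(mk(z, k)),  y =?= v.
Bind w := s(mk(z, k)); no other remaining equation mentions w.
Bind y := v; no other remaining equation mentions y.
Decompose mk/2: s(6) =?= v,  6 =?= z.
Bind v := s(6); no other remaining equation mentions v. Substituting into the earlier binding gives y := s(6).
Bind z := 6. Substituting into the earlier binding gives w := s(mk(6, k)).
MGU = { w -> s(mk(6, k)), y -> s(6), v -> s(6), z -> 6 }, so y -> s(6).

s(6)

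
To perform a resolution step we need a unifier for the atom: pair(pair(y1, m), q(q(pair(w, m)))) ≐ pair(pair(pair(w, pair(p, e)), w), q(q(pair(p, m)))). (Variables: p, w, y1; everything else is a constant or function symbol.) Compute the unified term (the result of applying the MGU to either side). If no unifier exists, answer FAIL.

Decompose pair/2: pair(y1, m) ≐ pair(pair(w, pair(p, e)), w),  q(q(pair(w, m))) ≐ q(q(pair(p, m))).
Decompose pair/2: y1 ≐ pair(w, pair(p, e)),  m ≐ w.
Bind y1 := pair(w, pair(p, e)); no other remaining equation mentions y1.
Bind w := m; substituting into the remaining equation gives: q(q(pair(m, m))) ≐ q(q(pair(p, m))). Substituting into the earlier binding gives y1 := pair(m, pair(p, e)).
Decompose q/1: q(pair(m, m)) ≐ q(pair(p, m)).
Decompose q/1: pair(m, m) ≐ pair(p, m).
Decompose pair/2: m ≐ p,  m ≐ m.
Bind p := m; no other remaining equation mentions p. Substituting into the earlier binding gives y1 := pair(m, pair(m, e)).
Delete trivial equation m ≐ m.
Applying the MGU to either side gives pair(pair(pair(m, pair(m, e)), m), q(q(pair(m, m)))).

pair(pair(pair(m, pair(m, e)), m), q(q(pair(m, m))))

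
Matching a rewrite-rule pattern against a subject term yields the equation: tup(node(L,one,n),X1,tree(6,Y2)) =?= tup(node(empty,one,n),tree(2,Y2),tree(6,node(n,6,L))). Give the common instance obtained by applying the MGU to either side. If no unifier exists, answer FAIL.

tup(node(empty,one,n),tree(2,node(n,6,empty)),tree(6,node(n,6,empty)))

Decompose tup/3: node(L,one,n) =?= node(empty,one,n),  X1 =?= tree(2,Y2),  tree(6,Y2) =?= tree(6,node(n,6,L)).
Decompose node/3: L =?= empty,  one =?= one,  n =?= n.
Bind L := empty; substituting into the one remaining equation that mentions L gives: tree(6,Y2) =?= tree(6,node(n,6,empty)).
Delete trivial equation one =?= one.
Delete trivial equation n =?= n.
Bind X1 := tree(2,Y2); no other remaining equation mentions X1.
Decompose tree/2: 6 =?= 6,  Y2 =?= node(n,6,empty).
Delete trivial equation 6 =?= 6.
Bind Y2 := node(n,6,empty). Substituting into the earlier binding gives X1 := tree(2,node(n,6,empty)).
Applying the MGU to either side gives tup(node(empty,one,n),tree(2,node(n,6,empty)),tree(6,node(n,6,empty))).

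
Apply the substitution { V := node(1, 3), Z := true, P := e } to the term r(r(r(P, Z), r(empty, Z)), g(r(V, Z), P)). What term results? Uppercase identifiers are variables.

r(r(r(e, true), r(empty, true)), g(r(node(1, 3), true), e))

Replace each occurrence of V with node(1, 3).
Replace each occurrence of Z with true.
Replace each occurrence of P with e.
Result: r(r(r(e, true), r(empty, true)), g(r(node(1, 3), true), e)).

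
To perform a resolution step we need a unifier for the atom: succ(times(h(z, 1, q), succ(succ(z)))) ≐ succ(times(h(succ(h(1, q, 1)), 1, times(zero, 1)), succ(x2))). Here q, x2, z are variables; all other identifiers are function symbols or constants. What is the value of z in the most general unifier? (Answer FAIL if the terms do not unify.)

Decompose succ/1: times(h(z, 1, q), succ(succ(z))) ≐ times(h(succ(h(1, q, 1)), 1, times(zero, 1)), succ(x2)).
Decompose times/2: h(z, 1, q) ≐ h(succ(h(1, q, 1)), 1, times(zero, 1)),  succ(succ(z)) ≐ succ(x2).
Decompose h/3: z ≐ succ(h(1, q, 1)),  1 ≐ 1,  q ≐ times(zero, 1).
Bind z := succ(h(1, q, 1)); substituting into the one remaining equation that mentions z gives: succ(succ(succ(h(1, q, 1)))) ≐ succ(x2).
Delete trivial equation 1 ≐ 1.
Bind q := times(zero, 1); substituting into the remaining equation gives: succ(succ(succ(h(1, times(zero, 1), 1)))) ≐ succ(x2). Substituting into the earlier binding gives z := succ(h(1, times(zero, 1), 1)).
Decompose succ/1: succ(succ(h(1, times(zero, 1), 1))) ≐ x2.
Bind x2 := succ(succ(h(1, times(zero, 1), 1))).
MGU = { z ↦ succ(h(1, times(zero, 1), 1)), q ↦ times(zero, 1), x2 ↦ succ(succ(h(1, times(zero, 1), 1))) }, so z ↦ succ(h(1, times(zero, 1), 1)).

succ(h(1, times(zero, 1), 1))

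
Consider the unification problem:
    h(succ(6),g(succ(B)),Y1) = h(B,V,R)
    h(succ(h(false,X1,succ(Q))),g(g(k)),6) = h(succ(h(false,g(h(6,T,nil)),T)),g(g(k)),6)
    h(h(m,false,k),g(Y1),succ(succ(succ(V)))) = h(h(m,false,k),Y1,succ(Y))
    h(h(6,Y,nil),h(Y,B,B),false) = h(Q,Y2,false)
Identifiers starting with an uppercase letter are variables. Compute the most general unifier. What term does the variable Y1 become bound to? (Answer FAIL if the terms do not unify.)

FAIL

Decompose h/3: succ(6) = B,  g(succ(B)) = V,  Y1 = R.
Bind B := succ(6); substituting into the 2 remaining equations that mention B gives: g(succ(succ(6))) = V,  h(h(6,Y,nil),h(Y,succ(6),succ(6)),false) = h(Q,Y2,false).
Bind V := g(succ(succ(6))); substituting into the one remaining equation that mentions V gives: h(h(m,false,k),g(Y1),succ(succ(succ(g(succ(succ(6))))))) = h(h(m,false,k),Y1,succ(Y)).
Bind Y1 := R; substituting into the one remaining equation that mentions Y1 gives: h(h(m,false,k),g(R),succ(succ(succ(g(succ(succ(6))))))) = h(h(m,false,k),R,succ(Y)).
Decompose h/3: succ(h(false,X1,succ(Q))) = succ(h(false,g(h(6,T,nil)),T)),  g(g(k)) = g(g(k)),  6 = 6.
Decompose succ/1: h(false,X1,succ(Q)) = h(false,g(h(6,T,nil)),T).
Decompose h/3: false = false,  X1 = g(h(6,T,nil)),  succ(Q) = T.
Delete trivial equation false = false.
Bind X1 := g(h(6,T,nil)); no other remaining equation mentions X1.
Bind T := succ(Q); no other remaining equation mentions T. Substituting into the earlier binding gives X1 := g(h(6,succ(Q),nil)).
Delete trivial equation g(g(k)) = g(g(k)).
Delete trivial equation 6 = 6.
Decompose h/3: h(m,false,k) = h(m,false,k),  g(R) = R,  succ(succ(succ(g(succ(succ(6)))))) = succ(Y).
Delete trivial equation h(m,false,k) = h(m,false,k).
Occurs check fails: R occurs in g(R); the equation R = g(R) has no finite solution.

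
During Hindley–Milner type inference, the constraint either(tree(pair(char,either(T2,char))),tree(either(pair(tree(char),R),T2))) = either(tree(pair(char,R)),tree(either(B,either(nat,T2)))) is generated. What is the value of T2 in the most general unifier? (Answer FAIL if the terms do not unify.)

FAIL

Decompose either/2: tree(pair(char,either(T2,char))) = tree(pair(char,R)),  tree(either(pair(tree(char),R),T2)) = tree(either(B,either(nat,T2))).
Decompose tree/1: pair(char,either(T2,char)) = pair(char,R).
Decompose pair/2: char = char,  either(T2,char) = R.
Delete trivial equation char = char.
Bind R := either(T2,char); substituting into the remaining equation gives: tree(either(pair(tree(char),either(T2,char)),T2)) = tree(either(B,either(nat,T2))).
Decompose tree/1: either(pair(tree(char),either(T2,char)),T2) = either(B,either(nat,T2)).
Decompose either/2: pair(tree(char),either(T2,char)) = B,  T2 = either(nat,T2).
Bind B := pair(tree(char),either(T2,char)); no other remaining equation mentions B.
Occurs check fails: T2 occurs in either(nat,T2); the equation T2 = either(nat,T2) has no finite solution.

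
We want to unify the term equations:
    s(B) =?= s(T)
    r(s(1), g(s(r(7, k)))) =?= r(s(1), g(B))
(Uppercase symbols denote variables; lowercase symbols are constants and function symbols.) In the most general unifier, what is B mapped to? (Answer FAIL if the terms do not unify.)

s(r(7, k))

Decompose s/1: B =?= T.
Bind B := T; substituting into the remaining equation gives: r(s(1), g(s(r(7, k)))) =?= r(s(1), g(T)).
Decompose r/2: s(1) =?= s(1),  g(s(r(7, k))) =?= g(T).
Delete trivial equation s(1) =?= s(1).
Decompose g/1: s(r(7, k)) =?= T.
Bind T := s(r(7, k)). Substituting into the earlier binding gives B := s(r(7, k)).
MGU = { B := s(r(7, k)), T := s(r(7, k)) }, so B := s(r(7, k)).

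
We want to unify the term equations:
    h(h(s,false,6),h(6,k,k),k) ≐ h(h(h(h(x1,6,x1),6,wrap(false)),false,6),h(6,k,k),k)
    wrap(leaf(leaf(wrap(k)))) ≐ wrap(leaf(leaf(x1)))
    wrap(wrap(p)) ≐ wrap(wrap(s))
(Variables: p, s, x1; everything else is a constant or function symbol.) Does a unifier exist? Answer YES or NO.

YES

Decompose h/3: h(s,false,6) ≐ h(h(h(x1,6,x1),6,wrap(false)),false,6),  h(6,k,k) ≐ h(6,k,k),  k ≐ k.
Decompose h/3: s ≐ h(h(x1,6,x1),6,wrap(false)),  false ≐ false,  6 ≐ 6.
Bind s := h(h(x1,6,x1),6,wrap(false)); substituting into the one remaining equation that mentions s gives: wrap(wrap(p)) ≐ wrap(wrap(h(h(x1,6,x1),6,wrap(false)))).
Delete trivial equation false ≐ false.
Delete trivial equation 6 ≐ 6.
Delete trivial equation h(6,k,k) ≐ h(6,k,k).
Delete trivial equation k ≐ k.
Decompose wrap/1: leaf(leaf(wrap(k))) ≐ leaf(leaf(x1)).
Decompose leaf/1: leaf(wrap(k)) ≐ leaf(x1).
Decompose leaf/1: wrap(k) ≐ x1.
Bind x1 := wrap(k); substituting into the remaining equation gives: wrap(wrap(p)) ≐ wrap(wrap(h(h(wrap(k),6,wrap(k)),6,wrap(false)))). Substituting into the earlier binding gives s := h(h(wrap(k),6,wrap(k)),6,wrap(false)).
Decompose wrap/1: wrap(p) ≐ wrap(h(h(wrap(k),6,wrap(k)),6,wrap(false))).
Decompose wrap/1: p ≐ h(h(wrap(k),6,wrap(k)),6,wrap(false)).
Bind p := h(h(wrap(k),6,wrap(k)),6,wrap(false)).
No equations remain and no clash or occurs-check failure arose, so a unifier exists.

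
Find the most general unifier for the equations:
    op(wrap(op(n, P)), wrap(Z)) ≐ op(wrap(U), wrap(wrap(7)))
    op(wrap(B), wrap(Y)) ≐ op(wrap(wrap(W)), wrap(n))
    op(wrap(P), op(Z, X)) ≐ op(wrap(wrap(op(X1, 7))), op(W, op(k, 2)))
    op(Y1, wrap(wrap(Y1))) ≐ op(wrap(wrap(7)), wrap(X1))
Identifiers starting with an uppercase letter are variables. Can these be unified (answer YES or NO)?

Decompose op/2: wrap(op(n, P)) ≐ wrap(U),  wrap(Z) ≐ wrap(wrap(7)).
Decompose wrap/1: op(n, P) ≐ U.
Bind U := op(n, P); no other remaining equation mentions U.
Decompose wrap/1: Z ≐ wrap(7).
Bind Z := wrap(7); substituting into the one remaining equation that mentions Z gives: op(wrap(P), op(wrap(7), X)) ≐ op(wrap(wrap(op(X1, 7))), op(W, op(k, 2))).
Decompose op/2: wrap(B) ≐ wrap(wrap(W)),  wrap(Y) ≐ wrap(n).
Decompose wrap/1: B ≐ wrap(W).
Bind B := wrap(W); no other remaining equation mentions B.
Decompose wrap/1: Y ≐ n.
Bind Y := n; no other remaining equation mentions Y.
Decompose op/2: wrap(P) ≐ wrap(wrap(op(X1, 7))),  op(wrap(7), X) ≐ op(W, op(k, 2)).
Decompose wrap/1: P ≐ wrap(op(X1, 7)).
Bind P := wrap(op(X1, 7)); no other remaining equation mentions P. Substituting into the earlier binding gives U := op(n, wrap(op(X1, 7))).
Decompose op/2: wrap(7) ≐ W,  X ≐ op(k, 2).
Bind W := wrap(7); no other remaining equation mentions W. Substituting into the earlier binding gives B := wrap(wrap(7)).
Bind X := op(k, 2); no other remaining equation mentions X.
Decompose op/2: Y1 ≐ wrap(wrap(7)),  wrap(wrap(Y1)) ≐ wrap(X1).
Bind Y1 := wrap(wrap(7)); substituting into the remaining equation gives: wrap(wrap(wrap(wrap(7)))) ≐ wrap(X1).
Decompose wrap/1: wrap(wrap(wrap(7))) ≐ X1.
Bind X1 := wrap(wrap(wrap(7))). Substituting into the earlier bindings gives U := op(n, wrap(op(wrap(wrap(wrap(7))), 7))), P := wrap(op(wrap(wrap(wrap(7))), 7)).
No equations remain and no clash or occurs-check failure arose, so a unifier exists.

YES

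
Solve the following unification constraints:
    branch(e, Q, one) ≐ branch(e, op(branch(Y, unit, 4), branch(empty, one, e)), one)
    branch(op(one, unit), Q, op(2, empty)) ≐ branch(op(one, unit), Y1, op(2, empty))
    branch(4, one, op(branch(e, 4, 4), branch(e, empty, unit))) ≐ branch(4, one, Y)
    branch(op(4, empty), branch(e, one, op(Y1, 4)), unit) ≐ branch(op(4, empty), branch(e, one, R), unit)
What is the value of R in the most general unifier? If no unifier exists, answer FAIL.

Decompose branch/3: e ≐ e,  Q ≐ op(branch(Y, unit, 4), branch(empty, one, e)),  one ≐ one.
Delete trivial equation e ≐ e.
Bind Q := op(branch(Y, unit, 4), branch(empty, one, e)); substituting into the one remaining equation that mentions Q gives: branch(op(one, unit), op(branch(Y, unit, 4), branch(empty, one, e)), op(2, empty)) ≐ branch(op(one, unit), Y1, op(2, empty)).
Delete trivial equation one ≐ one.
Decompose branch/3: op(one, unit) ≐ op(one, unit),  op(branch(Y, unit, 4), branch(empty, one, e)) ≐ Y1,  op(2, empty) ≐ op(2, empty).
Delete trivial equation op(one, unit) ≐ op(one, unit).
Bind Y1 := op(branch(Y, unit, 4), branch(empty, one, e)); substituting into the one remaining equation that mentions Y1 gives: branch(op(4, empty), branch(e, one, op(op(branch(Y, unit, 4), branch(empty, one, e)), 4)), unit) ≐ branch(op(4, empty), branch(e, one, R), unit).
Delete trivial equation op(2, empty) ≐ op(2, empty).
Decompose branch/3: 4 ≐ 4,  one ≐ one,  op(branch(e, 4, 4), branch(e, empty, unit)) ≐ Y.
Delete trivial equation 4 ≐ 4.
Delete trivial equation one ≐ one.
Bind Y := op(branch(e, 4, 4), branch(e, empty, unit)); substituting into the remaining equation gives: branch(op(4, empty), branch(e, one, op(op(branch(op(branch(e, 4, 4), branch(e, empty, unit)), unit, 4), branch(empty, one, e)), 4)), unit) ≐ branch(op(4, empty), branch(e, one, R), unit). Substituting into the earlier bindings gives Q := op(branch(op(branch(e, 4, 4), branch(e, empty, unit)), unit, 4), branch(empty, one, e)), Y1 := op(branch(op(branch(e, 4, 4), branch(e, empty, unit)), unit, 4), branch(empty, one, e)).
Decompose branch/3: op(4, empty) ≐ op(4, empty),  branch(e, one, op(op(branch(op(branch(e, 4, 4), branch(e, empty, unit)), unit, 4), branch(empty, one, e)), 4)) ≐ branch(e, one, R),  unit ≐ unit.
Delete trivial equation op(4, empty) ≐ op(4, empty).
Decompose branch/3: e ≐ e,  one ≐ one,  op(op(branch(op(branch(e, 4, 4), branch(e, empty, unit)), unit, 4), branch(empty, one, e)), 4) ≐ R.
Delete trivial equation e ≐ e.
Delete trivial equation one ≐ one.
Bind R := op(op(branch(op(branch(e, 4, 4), branch(e, empty, unit)), unit, 4), branch(empty, one, e)), 4); no other remaining equation mentions R.
Delete trivial equation unit ≐ unit.
MGU = { Q -> op(branch(op(branch(e, 4, 4), branch(e, empty, unit)), unit, 4), branch(empty, one, e)), Y1 -> op(branch(op(branch(e, 4, 4), branch(e, empty, unit)), unit, 4), branch(empty, one, e)), Y -> op(branch(e, 4, 4), branch(e, empty, unit)), R -> op(op(branch(op(branch(e, 4, 4), branch(e, empty, unit)), unit, 4), branch(empty, one, e)), 4) }, so R -> op(op(branch(op(branch(e, 4, 4), branch(e, empty, unit)), unit, 4), branch(empty, one, e)), 4).

op(op(branch(op(branch(e, 4, 4), branch(e, empty, unit)), unit, 4), branch(empty, one, e)), 4)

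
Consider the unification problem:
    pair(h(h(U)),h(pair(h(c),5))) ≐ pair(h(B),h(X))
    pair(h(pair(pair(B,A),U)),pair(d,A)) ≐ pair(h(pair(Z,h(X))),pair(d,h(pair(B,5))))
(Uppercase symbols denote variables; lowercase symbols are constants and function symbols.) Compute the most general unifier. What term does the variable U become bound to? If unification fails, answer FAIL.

h(pair(h(c),5))

Decompose pair/2: h(h(U)) ≐ h(B),  h(pair(h(c),5)) ≐ h(X).
Decompose h/1: h(U) ≐ B.
Bind B := h(U); substituting into the one remaining equation that mentions B gives: pair(h(pair(pair(h(U),A),U)),pair(d,A)) ≐ pair(h(pair(Z,h(X))),pair(d,h(pair(h(U),5)))).
Decompose h/1: pair(h(c),5) ≐ X.
Bind X := pair(h(c),5); substituting into the remaining equation gives: pair(h(pair(pair(h(U),A),U)),pair(d,A)) ≐ pair(h(pair(Z,h(pair(h(c),5)))),pair(d,h(pair(h(U),5)))).
Decompose pair/2: h(pair(pair(h(U),A),U)) ≐ h(pair(Z,h(pair(h(c),5)))),  pair(d,A) ≐ pair(d,h(pair(h(U),5))).
Decompose h/1: pair(pair(h(U),A),U) ≐ pair(Z,h(pair(h(c),5))).
Decompose pair/2: pair(h(U),A) ≐ Z,  U ≐ h(pair(h(c),5)).
Bind Z := pair(h(U),A); no other remaining equation mentions Z.
Bind U := h(pair(h(c),5)); substituting into the remaining equation gives: pair(d,A) ≐ pair(d,h(pair(h(h(pair(h(c),5))),5))). Substituting into the earlier bindings gives B := h(h(pair(h(c),5))), Z := pair(h(h(pair(h(c),5))),A).
Decompose pair/2: d ≐ d,  A ≐ h(pair(h(h(pair(h(c),5))),5)).
Delete trivial equation d ≐ d.
Bind A := h(pair(h(h(pair(h(c),5))),5)). Substituting into the earlier binding gives Z := pair(h(h(pair(h(c),5))),h(pair(h(h(pair(h(c),5))),5))).
MGU = { B := h(h(pair(h(c),5))), X := pair(h(c),5), Z := pair(h(h(pair(h(c),5))),h(pair(h(h(pair(h(c),5))),5))), U := h(pair(h(c),5)), A := h(pair(h(h(pair(h(c),5))),5)) }, so U := h(pair(h(c),5)).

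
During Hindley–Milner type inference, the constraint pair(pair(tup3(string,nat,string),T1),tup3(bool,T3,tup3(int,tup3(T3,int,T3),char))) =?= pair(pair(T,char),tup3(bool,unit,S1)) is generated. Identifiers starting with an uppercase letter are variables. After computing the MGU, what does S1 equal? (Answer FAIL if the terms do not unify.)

tup3(int,tup3(unit,int,unit),char)

Decompose pair/2: pair(tup3(string,nat,string),T1) =?= pair(T,char),  tup3(bool,T3,tup3(int,tup3(T3,int,T3),char)) =?= tup3(bool,unit,S1).
Decompose pair/2: tup3(string,nat,string) =?= T,  T1 =?= char.
Bind T := tup3(string,nat,string); no other remaining equation mentions T.
Bind T1 := char; no other remaining equation mentions T1.
Decompose tup3/3: bool =?= bool,  T3 =?= unit,  tup3(int,tup3(T3,int,T3),char) =?= S1.
Delete trivial equation bool =?= bool.
Bind T3 := unit; substituting into the remaining equation gives: tup3(int,tup3(unit,int,unit),char) =?= S1.
Bind S1 := tup3(int,tup3(unit,int,unit),char).
MGU = { T -> tup3(string,nat,string), T1 -> char, T3 -> unit, S1 -> tup3(int,tup3(unit,int,unit),char) }, so S1 -> tup3(int,tup3(unit,int,unit),char).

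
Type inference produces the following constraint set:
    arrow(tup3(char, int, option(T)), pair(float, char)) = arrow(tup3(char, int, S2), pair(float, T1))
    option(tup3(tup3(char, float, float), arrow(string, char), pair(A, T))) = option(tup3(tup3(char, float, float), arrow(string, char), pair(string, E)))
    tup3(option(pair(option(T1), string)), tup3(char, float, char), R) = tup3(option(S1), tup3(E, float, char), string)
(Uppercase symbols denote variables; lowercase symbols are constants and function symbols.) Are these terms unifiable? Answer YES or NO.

Decompose arrow/2: tup3(char, int, option(T)) = tup3(char, int, S2),  pair(float, char) = pair(float, T1).
Decompose tup3/3: char = char,  int = int,  option(T) = S2.
Delete trivial equation char = char.
Delete trivial equation int = int.
Bind S2 := option(T); no other remaining equation mentions S2.
Decompose pair/2: float = float,  char = T1.
Delete trivial equation float = float.
Bind T1 := char; substituting into the one remaining equation that mentions T1 gives: tup3(option(pair(option(char), string)), tup3(char, float, char), R) = tup3(option(S1), tup3(E, float, char), string).
Decompose option/1: tup3(tup3(char, float, float), arrow(string, char), pair(A, T)) = tup3(tup3(char, float, float), arrow(string, char), pair(string, E)).
Decompose tup3/3: tup3(char, float, float) = tup3(char, float, float),  arrow(string, char) = arrow(string, char),  pair(A, T) = pair(string, E).
Delete trivial equation tup3(char, float, float) = tup3(char, float, float).
Delete trivial equation arrow(string, char) = arrow(string, char).
Decompose pair/2: A = string,  T = E.
Bind A := string; no other remaining equation mentions A.
Bind T := E; no other remaining equation mentions T. Substituting into the earlier binding gives S2 := option(E).
Decompose tup3/3: option(pair(option(char), string)) = option(S1),  tup3(char, float, char) = tup3(E, float, char),  R = string.
Decompose option/1: pair(option(char), string) = S1.
Bind S1 := pair(option(char), string); no other remaining equation mentions S1.
Decompose tup3/3: char = E,  float = float,  char = char.
Bind E := char; no other remaining equation mentions E. Substituting into the earlier bindings gives S2 := option(char), T := char.
Delete trivial equation float = float.
Delete trivial equation char = char.
Bind R := string.
No equations remain and no clash or occurs-check failure arose, so a unifier exists.

YES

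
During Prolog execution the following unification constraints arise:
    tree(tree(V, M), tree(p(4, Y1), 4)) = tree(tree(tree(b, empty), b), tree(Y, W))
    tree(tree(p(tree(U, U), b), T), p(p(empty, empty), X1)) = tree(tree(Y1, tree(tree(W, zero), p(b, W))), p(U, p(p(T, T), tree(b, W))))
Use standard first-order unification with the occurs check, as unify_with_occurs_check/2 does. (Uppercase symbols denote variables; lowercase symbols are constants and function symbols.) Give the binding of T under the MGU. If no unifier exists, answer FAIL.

Decompose tree/2: tree(V, M) = tree(tree(b, empty), b),  tree(p(4, Y1), 4) = tree(Y, W).
Decompose tree/2: V = tree(b, empty),  M = b.
Bind V := tree(b, empty); no other remaining equation mentions V.
Bind M := b; no other remaining equation mentions M.
Decompose tree/2: p(4, Y1) = Y,  4 = W.
Bind Y := p(4, Y1); no other remaining equation mentions Y.
Bind W := 4; substituting into the remaining equation gives: tree(tree(p(tree(U, U), b), T), p(p(empty, empty), X1)) = tree(tree(Y1, tree(tree(4, zero), p(b, 4))), p(U, p(p(T, T), tree(b, 4)))).
Decompose tree/2: tree(p(tree(U, U), b), T) = tree(Y1, tree(tree(4, zero), p(b, 4))),  p(p(empty, empty), X1) = p(U, p(p(T, T), tree(b, 4))).
Decompose tree/2: p(tree(U, U), b) = Y1,  T = tree(tree(4, zero), p(b, 4)).
Bind Y1 := p(tree(U, U), b); no other remaining equation mentions Y1. Substituting into the earlier binding gives Y := p(4, p(tree(U, U), b)).
Bind T := tree(tree(4, zero), p(b, 4)); substituting into the remaining equation gives: p(p(empty, empty), X1) = p(U, p(p(tree(tree(4, zero), p(b, 4)), tree(tree(4, zero), p(b, 4))), tree(b, 4))).
Decompose p/2: p(empty, empty) = U,  X1 = p(p(tree(tree(4, zero), p(b, 4)), tree(tree(4, zero), p(b, 4))), tree(b, 4)).
Bind U := p(empty, empty); no other remaining equation mentions U. Substituting into the earlier bindings gives Y := p(4, p(tree(p(empty, empty), p(empty, empty)), b)), Y1 := p(tree(p(empty, empty), p(empty, empty)), b).
Bind X1 := p(p(tree(tree(4, zero), p(b, 4)), tree(tree(4, zero), p(b, 4))), tree(b, 4)).
MGU = { V ↦ tree(b, empty), M ↦ b, Y ↦ p(4, p(tree(p(empty, empty), p(empty, empty)), b)), W ↦ 4, Y1 ↦ p(tree(p(empty, empty), p(empty, empty)), b), T ↦ tree(tree(4, zero), p(b, 4)), U ↦ p(empty, empty), X1 ↦ p(p(tree(tree(4, zero), p(b, 4)), tree(tree(4, zero), p(b, 4))), tree(b, 4)) }, so T ↦ tree(tree(4, zero), p(b, 4)).

tree(tree(4, zero), p(b, 4))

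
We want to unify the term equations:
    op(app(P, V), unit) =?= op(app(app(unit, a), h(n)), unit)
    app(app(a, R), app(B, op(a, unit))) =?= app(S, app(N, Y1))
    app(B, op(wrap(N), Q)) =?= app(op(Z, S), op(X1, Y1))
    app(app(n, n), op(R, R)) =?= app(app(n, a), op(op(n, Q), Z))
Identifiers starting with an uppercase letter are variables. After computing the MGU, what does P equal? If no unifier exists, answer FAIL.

FAIL

Decompose op/2: app(P, V) =?= app(app(unit, a), h(n)),  unit =?= unit.
Decompose app/2: P =?= app(unit, a),  V =?= h(n).
Bind P := app(unit, a); no other remaining equation mentions P.
Bind V := h(n); no other remaining equation mentions V.
Delete trivial equation unit =?= unit.
Decompose app/2: app(a, R) =?= S,  app(B, op(a, unit)) =?= app(N, Y1).
Bind S := app(a, R); substituting into the one remaining equation that mentions S gives: app(B, op(wrap(N), Q)) =?= app(op(Z, app(a, R)), op(X1, Y1)).
Decompose app/2: B =?= N,  op(a, unit) =?= Y1.
Bind B := N; substituting into the one remaining equation that mentions B gives: app(N, op(wrap(N), Q)) =?= app(op(Z, app(a, R)), op(X1, Y1)).
Bind Y1 := op(a, unit); substituting into the one remaining equation that mentions Y1 gives: app(N, op(wrap(N), Q)) =?= app(op(Z, app(a, R)), op(X1, op(a, unit))).
Decompose app/2: N =?= op(Z, app(a, R)),  op(wrap(N), Q) =?= op(X1, op(a, unit)).
Bind N := op(Z, app(a, R)); substituting into the one remaining equation that mentions N gives: op(wrap(op(Z, app(a, R))), Q) =?= op(X1, op(a, unit)). Substituting into the earlier binding gives B := op(Z, app(a, R)).
Decompose op/2: wrap(op(Z, app(a, R))) =?= X1,  Q =?= op(a, unit).
Bind X1 := wrap(op(Z, app(a, R))); no other remaining equation mentions X1.
Bind Q := op(a, unit); substituting into the remaining equation gives: app(app(n, n), op(R, R)) =?= app(app(n, a), op(op(n, op(a, unit)), Z)).
Decompose app/2: app(n, n) =?= app(n, a),  op(R, R) =?= op(op(n, op(a, unit)), Z).
Decompose app/2: n =?= n,  n =?= a.
Delete trivial equation n =?= n.
Clash: constants n and a differ; no unifier exists.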